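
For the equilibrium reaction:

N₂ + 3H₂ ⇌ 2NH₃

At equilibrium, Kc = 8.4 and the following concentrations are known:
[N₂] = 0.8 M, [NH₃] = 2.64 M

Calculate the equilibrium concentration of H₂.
[H₂] = 1.0122 M

Kc = ([NH₃]^2) / ([N₂] × [H₂]^3) = 8.4
[H₂]^3 = (product terms)/(Kc · other reactant terms) = 6.9696 / (8.4 · 0.8) = 1.0371
[H₂] = (1.0371)^(1/3) = 1.0122 M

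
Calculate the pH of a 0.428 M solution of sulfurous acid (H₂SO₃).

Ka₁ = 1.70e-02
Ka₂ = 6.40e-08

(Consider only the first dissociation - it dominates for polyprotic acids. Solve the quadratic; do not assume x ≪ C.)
pH = 1.11

x² + Ka₁·x − Ka₁·C = 0 with Ka₁ = 1.70e-02, C = 0.428.
x = (−Ka₁ + √(Ka₁² + 4·Ka₁·C))/2 = 7.7222e-02 M, so pH = 1.11.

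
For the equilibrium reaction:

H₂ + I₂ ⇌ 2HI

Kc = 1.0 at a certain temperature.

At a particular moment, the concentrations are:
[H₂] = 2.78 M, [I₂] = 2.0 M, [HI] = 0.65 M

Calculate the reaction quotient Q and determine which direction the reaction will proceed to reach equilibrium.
Q = 0.076, Q < K, reaction proceeds forward (toward products)

Q = ([HI]^2) / ([H₂] × [I₂])
  = ((0.65)^2) / ((2.78)·(2.0)) = 0.4225/5.56 = 0.07599
Since Q = 0.07599 < Kc = 1.0, the reaction proceeds forward (toward products) to reach equilibrium.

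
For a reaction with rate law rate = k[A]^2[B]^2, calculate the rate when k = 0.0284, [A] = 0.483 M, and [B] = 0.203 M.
0.000273 M/s

rate = k·[A]^2·[B]^2 = 0.0284·(0.483)^2·(0.203)^2 = 0.0284·0.233289·0.041209 = 0.000273 M/s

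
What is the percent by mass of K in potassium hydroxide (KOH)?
Mass of K in formula = 39.1 × 1 = 39.1 g/mol
Molar mass = 56.11 g/mol
% K = (39.1/56.11) × 100% = 69.68%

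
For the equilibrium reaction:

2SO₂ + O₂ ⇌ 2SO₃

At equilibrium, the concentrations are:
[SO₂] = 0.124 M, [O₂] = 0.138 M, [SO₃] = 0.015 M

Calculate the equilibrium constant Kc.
K_c = 0.1060

Kc = ([SO₃]^2) / ([SO₂]^2 × [O₂])
   = ((0.015)^2) / ((0.124)^2·(0.138))
   = 0.000225 / 0.0021219 = 0.1060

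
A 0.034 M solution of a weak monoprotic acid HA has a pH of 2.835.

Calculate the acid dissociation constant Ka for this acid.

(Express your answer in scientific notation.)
K_a = 6.57e-05

[H⁺] = 10^(−pH) = 10^(−2.835) = 1.462e-03 M. For HA ⇌ H⁺ + A⁻, Ka = x²/(C − x) = (1.462e-03)²/(0.034 − 1.462e-03) = 6.57e-05.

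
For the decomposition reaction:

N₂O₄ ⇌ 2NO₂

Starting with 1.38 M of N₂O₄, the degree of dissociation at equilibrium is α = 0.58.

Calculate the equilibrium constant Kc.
K_c = 4.4213

x = α·[A]₀ = 0.58 × 1.38 = 0.8004 M dissociated.
At eq: [N₂O₄] = 1.38 − 0.8004 = 0.5796 M; [NO₂] = 2x = 1.601 M.
Kc = [NO₂]²/[N₂O₄] = (1.601)²/0.5796 = 4.421.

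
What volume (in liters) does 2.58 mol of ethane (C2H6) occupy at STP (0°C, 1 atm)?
At STP, 1 mol of gas occupies 22.4 L
Volume = 2.58 mol × 22.4 L/mol = 57.79 L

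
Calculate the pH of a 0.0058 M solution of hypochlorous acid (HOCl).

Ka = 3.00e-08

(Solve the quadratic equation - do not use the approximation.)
pH = 4.88

x² + Ka×x - Ka×C = 0. Using quadratic formula: [H⁺] = 1.3176e-05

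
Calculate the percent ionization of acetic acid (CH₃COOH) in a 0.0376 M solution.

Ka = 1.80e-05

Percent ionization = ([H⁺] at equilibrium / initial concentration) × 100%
Percent ionization = 2.16%

Let x = [H⁺]. Ka = x²/(C - x) ⇒ x² + (1.80e-05)x - (1.80e-05)(0.0376) = 0. x = 8.1373e-04. Percent = (8.1373e-04/0.0376) × 100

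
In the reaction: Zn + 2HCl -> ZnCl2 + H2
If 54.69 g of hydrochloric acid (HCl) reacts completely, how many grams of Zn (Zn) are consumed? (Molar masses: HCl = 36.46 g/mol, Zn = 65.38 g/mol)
Moles of HCl = 54.69 g ÷ 36.46 g/mol = 1.5 mol
Mole ratio: 1 mol Zn / 2 mol HCl
Moles of Zn = 1.5 × (1/2) = 0.75 mol
Mass of Zn = 0.75 mol × 65.38 g/mol = 49.03 g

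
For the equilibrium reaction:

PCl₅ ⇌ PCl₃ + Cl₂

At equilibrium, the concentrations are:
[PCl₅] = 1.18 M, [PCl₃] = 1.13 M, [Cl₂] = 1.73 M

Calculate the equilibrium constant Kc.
K_c = 1.6567

Kc = ([PCl₃] × [Cl₂]) / ([PCl₅])
   = ((1.13)·(1.73)) / ((1.18))
   = 1.9549 / 1.18 = 1.6567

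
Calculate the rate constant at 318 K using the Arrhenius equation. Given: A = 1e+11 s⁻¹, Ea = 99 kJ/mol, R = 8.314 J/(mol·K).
5.47e-06 s⁻¹

k = A·exp(-Ea/(R·T)) = 1e+11·exp(-99000/(8.314·318)) = 1e+11·exp(-37.4454) = 1e+11·5.4662e-17 = 5.47e-06 s⁻¹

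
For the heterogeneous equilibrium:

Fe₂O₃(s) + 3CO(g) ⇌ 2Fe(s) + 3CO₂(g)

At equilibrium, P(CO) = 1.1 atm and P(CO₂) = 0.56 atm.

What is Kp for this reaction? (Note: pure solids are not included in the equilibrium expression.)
K_p = 0.132

Solids (Fe₂O₃, Fe) are excluded.
Kp = P(CO₂)³/P(CO)³ = (0.56)³/(1.1)³ = 0.1756/1.331 = 0.132.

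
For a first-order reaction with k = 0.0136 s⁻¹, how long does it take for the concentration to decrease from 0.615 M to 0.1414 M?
108.09 s

From ln[A] = ln[A]₀ - k·t: t = ln([A]₀/[A])/k = ln(0.615/0.1414)/0.0136 = ln(4.3494)/0.0136 = 1.4700/0.0136 = 108.09 s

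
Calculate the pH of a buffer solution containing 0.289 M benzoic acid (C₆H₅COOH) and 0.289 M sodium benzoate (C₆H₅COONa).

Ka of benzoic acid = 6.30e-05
pH = 4.20

pKa = -log(6.30e-05) = 4.20. pH = pKa + log([A⁻]/[HA]) = 4.20 + log(0.289/0.289)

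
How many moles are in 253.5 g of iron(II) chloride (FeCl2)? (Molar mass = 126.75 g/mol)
Moles = 253.5 g ÷ 126.75 g/mol = 2 mol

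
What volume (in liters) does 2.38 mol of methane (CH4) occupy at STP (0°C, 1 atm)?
At STP, 1 mol of gas occupies 22.4 L
Volume = 2.38 mol × 22.4 L/mol = 53.31 L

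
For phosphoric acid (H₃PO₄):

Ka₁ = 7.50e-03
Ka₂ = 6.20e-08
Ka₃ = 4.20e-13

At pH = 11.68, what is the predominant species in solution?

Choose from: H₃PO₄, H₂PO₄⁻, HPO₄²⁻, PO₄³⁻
HPO₄²⁻

pKa1 = 2.12, pKa2 = 7.21, pKa3 = 12.38. Each pKa is the crossover between adjacent species; pH = 11.68 lies in the region where HPO₄²⁻ predominates.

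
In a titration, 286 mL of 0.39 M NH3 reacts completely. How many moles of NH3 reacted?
Moles = Molarity × Volume (L)
Moles = 0.39 M × 0.286 L = 0.1115 mol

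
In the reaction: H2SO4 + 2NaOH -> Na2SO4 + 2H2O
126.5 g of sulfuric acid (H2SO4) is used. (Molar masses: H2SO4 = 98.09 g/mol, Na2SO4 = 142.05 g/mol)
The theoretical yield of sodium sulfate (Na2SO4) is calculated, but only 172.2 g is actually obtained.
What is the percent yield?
Moles of H2SO4 = 126.5 g ÷ 98.09 g/mol = 1.28963 mol
Mole ratio: 1 mol Na2SO4 / 1 mol H2SO4
Moles of Na2SO4 = 1.28963 × (1/1) = 1.28963 mol
Theoretical yield = 1.28963 mol × 142.05 g/mol = 183.19 g
Actual yield = 172.2 g
Percent yield = (172.2 / 183.19) × 100% = 94.0%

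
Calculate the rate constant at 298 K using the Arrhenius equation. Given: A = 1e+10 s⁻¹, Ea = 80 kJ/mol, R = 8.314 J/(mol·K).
9.48e-05 s⁻¹

k = A·exp(-Ea/(R·T)) = 1e+10·exp(-80000/(8.314·298)) = 1e+10·exp(-32.2897) = 1e+10·9.4792e-15 = 9.48e-05 s⁻¹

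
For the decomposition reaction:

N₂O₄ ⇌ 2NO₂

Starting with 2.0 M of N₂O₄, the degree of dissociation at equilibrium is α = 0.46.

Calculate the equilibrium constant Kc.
K_c = 3.1348

x = α·[A]₀ = 0.46 × 2.0 = 0.92 M dissociated.
At eq: [N₂O₄] = 2.0 − 0.92 = 1.08 M; [NO₂] = 2x = 1.84 M.
Kc = [NO₂]²/[N₂O₄] = (1.84)²/1.08 = 3.135.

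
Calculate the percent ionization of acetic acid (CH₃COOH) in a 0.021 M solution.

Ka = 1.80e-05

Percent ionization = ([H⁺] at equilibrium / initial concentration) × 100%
Percent ionization = 2.89%

Let x = [H⁺]. Ka = x²/(C - x) ⇒ x² + (1.80e-05)x - (1.80e-05)(0.021) = 0. x = 6.0588e-04. Percent = (6.0588e-04/0.021) × 100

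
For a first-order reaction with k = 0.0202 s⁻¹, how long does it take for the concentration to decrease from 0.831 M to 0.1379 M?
88.92 s

From ln[A] = ln[A]₀ - k·t: t = ln([A]₀/[A])/k = ln(0.831/0.1379)/0.0202 = ln(6.0261)/0.0202 = 1.7961/0.0202 = 88.92 s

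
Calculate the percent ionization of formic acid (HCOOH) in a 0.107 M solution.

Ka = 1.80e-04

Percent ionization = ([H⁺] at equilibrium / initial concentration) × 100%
Percent ionization = 4.02%

Let x = [H⁺]. Ka = x²/(C - x) ⇒ x² + (1.80e-04)x - (1.80e-04)(0.107) = 0. x = 4.2995e-03. Percent = (4.2995e-03/0.107) × 100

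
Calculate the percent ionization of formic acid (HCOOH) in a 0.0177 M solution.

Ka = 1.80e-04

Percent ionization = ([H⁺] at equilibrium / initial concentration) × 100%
Percent ionization = 9.59%

Let x = [H⁺]. Ka = x²/(C - x) ⇒ x² + (1.80e-04)x - (1.80e-04)(0.0177) = 0. x = 1.6972e-03. Percent = (1.6972e-03/0.0177) × 100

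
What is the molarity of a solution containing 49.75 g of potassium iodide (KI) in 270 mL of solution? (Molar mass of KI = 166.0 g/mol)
Moles of KI = 49.75 g ÷ 166.0 g/mol = 0.299699 mol
Volume = 270 mL = 0.27 L
Molarity = 0.299699 mol ÷ 0.27 L = 1.11 M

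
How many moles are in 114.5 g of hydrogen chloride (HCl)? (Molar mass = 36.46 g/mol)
Moles = 114.5 g ÷ 36.46 g/mol = 3.14 mol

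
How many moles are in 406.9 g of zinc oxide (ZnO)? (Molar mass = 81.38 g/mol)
Moles = 406.9 g ÷ 81.38 g/mol = 5 mol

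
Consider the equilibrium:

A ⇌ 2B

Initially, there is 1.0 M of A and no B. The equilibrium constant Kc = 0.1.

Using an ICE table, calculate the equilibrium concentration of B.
[B] = 0.292 M

ICE: [A] = 1.0 − x, [B] = 2x.
Kc = (2x)²/(1.0 − x) = 0.1 ⇒ 4x² + 0.1x − 0.1 = 0.
x = (−0.1 + √(0.1² + 4·4·0.1))/(2·4) = (−0.1 + √1.61)/8 = 0.14611.
[B] = 2x = 0.292 M.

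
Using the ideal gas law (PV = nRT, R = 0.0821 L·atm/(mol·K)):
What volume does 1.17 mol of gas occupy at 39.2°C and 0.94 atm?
T = 39.2°C + 273.15 = 312.35 K
V = nRT/P = (1.17 × 0.0821 × 312.35) / 0.94
V = 31.92 L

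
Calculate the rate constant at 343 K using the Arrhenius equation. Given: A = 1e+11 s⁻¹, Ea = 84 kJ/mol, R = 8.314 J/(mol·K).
1.61e-02 s⁻¹

k = A·exp(-Ea/(R·T)) = 1e+11·exp(-84000/(8.314·343)) = 1e+11·exp(-29.4561) = 1e+11·1.6121e-13 = 1.61e-02 s⁻¹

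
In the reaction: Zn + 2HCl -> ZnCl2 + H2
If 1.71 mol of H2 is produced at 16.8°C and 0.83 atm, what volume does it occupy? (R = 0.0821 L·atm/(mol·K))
T = 16.8°C + 273.15 = 289.95 K
V = nRT/P = (1.71 × 0.0821 × 289.95) / 0.83
V = 49.04 L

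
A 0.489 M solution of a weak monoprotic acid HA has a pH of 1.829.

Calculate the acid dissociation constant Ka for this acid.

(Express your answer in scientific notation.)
K_a = 4.64e-04

[H⁺] = 10^(−pH) = 10^(−1.829) = 1.483e-02 M. For HA ⇌ H⁺ + A⁻, Ka = x²/(C − x) = (1.483e-02)²/(0.489 − 1.483e-02) = 4.64e-04.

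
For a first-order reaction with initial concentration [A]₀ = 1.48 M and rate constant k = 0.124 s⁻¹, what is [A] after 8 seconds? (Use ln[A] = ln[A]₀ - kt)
0.5488 M

ln[A] = ln[A]₀ - k·t = ln(1.48) - (0.124)·(8) = 0.3920 - 0.9920 = -0.6000
[A] = e^(-0.6000) = 0.5488 M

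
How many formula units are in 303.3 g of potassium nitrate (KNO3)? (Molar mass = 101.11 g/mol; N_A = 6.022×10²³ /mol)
Moles = 303.3 g ÷ 101.11 g/mol = 2.9997 mol
Formula units = 2.9997 mol × 6.022×10²³ /mol = 1.806e+24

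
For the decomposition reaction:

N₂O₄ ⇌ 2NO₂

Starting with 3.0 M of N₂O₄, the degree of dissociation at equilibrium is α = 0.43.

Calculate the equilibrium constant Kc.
K_c = 3.8926

x = α·[A]₀ = 0.43 × 3.0 = 1.29 M dissociated.
At eq: [N₂O₄] = 3.0 − 1.29 = 1.71 M; [NO₂] = 2x = 2.58 M.
Kc = [NO₂]²/[N₂O₄] = (2.58)²/1.71 = 3.893.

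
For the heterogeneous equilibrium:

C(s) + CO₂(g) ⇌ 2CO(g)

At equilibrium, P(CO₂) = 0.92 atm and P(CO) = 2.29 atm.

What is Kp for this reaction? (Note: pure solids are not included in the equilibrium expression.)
K_p = 5.700

Solid C is excluded.
Kp = P(CO)²/P(CO₂) = (2.29)²/0.92 = 5.244/0.92 = 5.700.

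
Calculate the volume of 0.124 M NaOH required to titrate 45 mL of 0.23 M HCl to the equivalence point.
V_{base} = 83.5 mL

At equivalence: moles acid = moles base.
moles HCl = 0.23 M × 0.045 L = 0.01035 mol
V_NaOH = 0.01035 mol ÷ 0.124 M = 0.08347 L = 83.5 mL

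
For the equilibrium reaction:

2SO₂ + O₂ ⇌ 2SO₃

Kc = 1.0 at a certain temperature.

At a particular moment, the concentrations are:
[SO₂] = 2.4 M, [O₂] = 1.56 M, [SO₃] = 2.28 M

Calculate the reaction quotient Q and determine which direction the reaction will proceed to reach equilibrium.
Q = 0.579, Q < K, reaction proceeds forward (toward products)

Q = ([SO₃]^2) / ([SO₂]^2 × [O₂])
  = ((2.28)^2) / ((2.4)^2·(1.56)) = 5.1984/8.9856 = 0.5785
Since Q = 0.5785 < Kc = 1.0, the reaction proceeds forward (toward products) to reach equilibrium.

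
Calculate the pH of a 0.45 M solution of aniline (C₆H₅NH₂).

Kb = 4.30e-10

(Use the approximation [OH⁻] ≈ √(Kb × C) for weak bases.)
pH = 9.14

[OH⁻] = √(Kb × C) = √(4.30e-10 × 0.45) = 1.3910e-05. pOH = 4.86, pH = 14 - pOH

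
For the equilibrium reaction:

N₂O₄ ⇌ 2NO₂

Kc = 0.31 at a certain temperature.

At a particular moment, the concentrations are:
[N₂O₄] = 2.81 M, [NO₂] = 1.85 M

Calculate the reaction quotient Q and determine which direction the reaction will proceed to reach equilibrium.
Q = 1.218, Q > K, reaction proceeds reverse (toward reactants)

Q = ([NO₂]^2) / ([N₂O₄])
  = ((1.85)^2) / ((2.81)) = 3.4225/2.81 = 1.218
Since Q = 1.218 > Kc = 0.31, the reaction proceeds reverse (toward reactants) to reach equilibrium.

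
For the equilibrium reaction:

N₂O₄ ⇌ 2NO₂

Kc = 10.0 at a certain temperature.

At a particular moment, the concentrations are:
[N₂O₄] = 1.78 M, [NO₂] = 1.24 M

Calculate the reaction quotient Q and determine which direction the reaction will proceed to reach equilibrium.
Q = 0.864, Q < K, reaction proceeds forward (toward products)

Q = ([NO₂]^2) / ([N₂O₄])
  = ((1.24)^2) / ((1.78)) = 1.5376/1.78 = 0.8638
Since Q = 0.8638 < Kc = 10.0, the reaction proceeds forward (toward products) to reach equilibrium.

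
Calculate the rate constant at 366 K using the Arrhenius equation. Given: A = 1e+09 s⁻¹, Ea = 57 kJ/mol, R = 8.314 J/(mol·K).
7.32e+00 s⁻¹

k = A·exp(-Ea/(R·T)) = 1e+09·exp(-57000/(8.314·366)) = 1e+09·exp(-18.7320) = 1e+09·7.3249e-09 = 7.32e+00 s⁻¹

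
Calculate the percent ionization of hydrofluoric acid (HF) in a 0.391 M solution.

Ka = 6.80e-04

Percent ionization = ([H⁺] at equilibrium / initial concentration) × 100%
Percent ionization = 4.08%

Let x = [H⁺]. Ka = x²/(C - x) ⇒ x² + (6.80e-04)x - (6.80e-04)(0.391) = 0. x = 1.5969e-02. Percent = (1.5969e-02/0.391) × 100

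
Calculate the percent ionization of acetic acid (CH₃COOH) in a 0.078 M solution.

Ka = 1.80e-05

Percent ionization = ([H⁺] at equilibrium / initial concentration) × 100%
Percent ionization = 1.51%

Let x = [H⁺]. Ka = x²/(C - x) ⇒ x² + (1.80e-05)x - (1.80e-05)(0.078) = 0. x = 1.1759e-03. Percent = (1.1759e-03/0.078) × 100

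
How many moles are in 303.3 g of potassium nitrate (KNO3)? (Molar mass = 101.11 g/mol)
Moles = 303.3 g ÷ 101.11 g/mol = 3 mol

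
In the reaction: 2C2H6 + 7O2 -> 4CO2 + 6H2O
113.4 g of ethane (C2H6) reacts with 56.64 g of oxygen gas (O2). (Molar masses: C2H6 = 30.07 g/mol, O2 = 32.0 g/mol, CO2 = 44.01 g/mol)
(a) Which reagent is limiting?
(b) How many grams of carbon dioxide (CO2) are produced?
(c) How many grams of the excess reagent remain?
(a) O2, (b) 44.51 g, (c) 98.19 g

Moles of C2H6 = 113.4 g ÷ 30.07 g/mol = 3.7712 mol
Moles of O2 = 56.64 g ÷ 32.0 g/mol = 1.77 mol
Moles ÷ coefficient: C2H6: 3.7712/2 = 1.886, O2: 1.77/7 = 0.2529
(a) O2 has the smaller value, so O2 is the limiting reagent.
(b) Moles of CO2 = 1.77 mol O2 × (4/7) = 1.01143 mol; mass = 1.01143 mol × 44.01 g/mol = 44.51 g
(c) C2H6 consumed = 1.77 × (2/7) = 0.505714 mol; remaining = 3.7712 − 0.505714 = 3.26549 mol; mass = 3.26549 mol × 30.07 g/mol = 98.19 g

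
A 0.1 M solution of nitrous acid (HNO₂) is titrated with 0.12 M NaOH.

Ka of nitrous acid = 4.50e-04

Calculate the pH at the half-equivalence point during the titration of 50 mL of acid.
pH = pKa = 3.35

At the half-equivalence point, [HA] = [A⁻], so by Henderson–Hasselbalch pH = pKa + log(1) = pKa.
pKa = −log(4.50e-04) = 3.35.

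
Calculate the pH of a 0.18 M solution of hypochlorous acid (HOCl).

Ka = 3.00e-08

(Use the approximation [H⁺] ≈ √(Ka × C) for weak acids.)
pH = 4.13

[H⁺] = √(Ka × C) = √(3.00e-08 × 0.18) = 7.3485e-05. pH = -log(7.3485e-05)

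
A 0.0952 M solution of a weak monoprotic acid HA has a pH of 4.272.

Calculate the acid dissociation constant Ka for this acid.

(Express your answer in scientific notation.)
K_a = 3.00e-08

[H⁺] = 10^(−pH) = 10^(−4.272) = 5.346e-05 M. For HA ⇌ H⁺ + A⁻, Ka = x²/(C − x) = (5.346e-05)²/(0.0952 − 5.346e-05) = 3.00e-08.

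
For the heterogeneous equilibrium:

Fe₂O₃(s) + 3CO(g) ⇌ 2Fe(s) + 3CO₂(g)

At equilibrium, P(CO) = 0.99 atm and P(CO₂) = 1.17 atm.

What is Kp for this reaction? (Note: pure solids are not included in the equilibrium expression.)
K_p = 1.651

Solids (Fe₂O₃, Fe) are excluded.
Kp = P(CO₂)³/P(CO)³ = (1.17)³/(0.99)³ = 1.602/0.9703 = 1.651.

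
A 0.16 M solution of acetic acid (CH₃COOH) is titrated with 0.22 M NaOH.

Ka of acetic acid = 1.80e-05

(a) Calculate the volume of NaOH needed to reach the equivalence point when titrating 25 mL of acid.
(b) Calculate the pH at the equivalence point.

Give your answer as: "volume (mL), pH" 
V = 18.2 mL, pH = 8.86

(a) At equivalence: moles acid = moles base.
moles acid = 0.16 × 0.025 = 0.004 mol; V_NaOH = 0.004/0.22 = 0.01818 L = 18.2 mL.
(b) At equivalence, all acid → conjugate base A⁻ at [A⁻] = 0.004/0.04318 = 0.09263 M.
Kb = Kw/Ka = 1.0e-14/1.80e-05 = 5.556e-10; [OH⁻] = √(Kb·[A⁻]) = 7.174e-06; pOH = 5.14; pH = 14 − pOH = 8.86.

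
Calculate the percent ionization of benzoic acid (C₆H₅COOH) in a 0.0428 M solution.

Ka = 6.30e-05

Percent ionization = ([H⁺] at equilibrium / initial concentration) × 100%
Percent ionization = 3.76%

Let x = [H⁺]. Ka = x²/(C - x) ⇒ x² + (6.30e-05)x - (6.30e-05)(0.0428) = 0. x = 1.6109e-03. Percent = (1.6109e-03/0.0428) × 100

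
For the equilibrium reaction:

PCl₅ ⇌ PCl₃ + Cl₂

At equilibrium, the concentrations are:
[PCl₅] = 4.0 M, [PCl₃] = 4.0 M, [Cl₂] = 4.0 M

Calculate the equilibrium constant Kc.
K_c = 4.0000

Kc = ([PCl₃] × [Cl₂]) / ([PCl₅])
   = ((4.0)·(4.0)) / ((4.0))
   = 16 / 4 = 4.0000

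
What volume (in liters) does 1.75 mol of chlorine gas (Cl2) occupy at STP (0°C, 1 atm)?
At STP, 1 mol of gas occupies 22.4 L
Volume = 1.75 mol × 22.4 L/mol = 39.20 L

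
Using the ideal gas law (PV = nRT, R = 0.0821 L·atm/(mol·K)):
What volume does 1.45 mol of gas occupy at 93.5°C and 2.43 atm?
T = 93.5°C + 273.15 = 366.65 K
V = nRT/P = (1.45 × 0.0821 × 366.65) / 2.43
V = 17.96 L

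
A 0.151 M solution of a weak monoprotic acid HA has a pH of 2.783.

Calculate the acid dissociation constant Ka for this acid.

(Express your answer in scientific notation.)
K_a = 1.82e-05

[H⁺] = 10^(−pH) = 10^(−2.783) = 1.648e-03 M. For HA ⇌ H⁺ + A⁻, Ka = x²/(C − x) = (1.648e-03)²/(0.151 − 1.648e-03) = 1.82e-05.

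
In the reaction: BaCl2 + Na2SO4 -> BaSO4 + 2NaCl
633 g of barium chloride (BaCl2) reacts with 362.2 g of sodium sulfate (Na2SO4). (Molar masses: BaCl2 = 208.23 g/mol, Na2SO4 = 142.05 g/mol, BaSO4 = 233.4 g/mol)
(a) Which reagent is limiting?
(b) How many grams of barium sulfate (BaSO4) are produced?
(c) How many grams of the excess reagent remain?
(a) Na2SO4, (b) 595.1 g, (c) 102.1 g

Moles of BaCl2 = 633 g ÷ 208.23 g/mol = 3.03991 mol
Moles of Na2SO4 = 362.2 g ÷ 142.05 g/mol = 2.54981 mol
Moles ÷ coefficient: BaCl2: 3.03991/1 = 3.04, Na2SO4: 2.54981/1 = 2.55
(a) Na2SO4 has the smaller value, so Na2SO4 is the limiting reagent.
(b) Moles of BaSO4 = 2.54981 mol Na2SO4 × (1/1) = 2.54981 mol; mass = 2.54981 mol × 233.4 g/mol = 595.1 g
(c) BaCl2 consumed = 2.54981 × (1/1) = 2.54981 mol; remaining = 3.03991 − 2.54981 = 0.490101 mol; mass = 0.490101 mol × 208.23 g/mol = 102.1 g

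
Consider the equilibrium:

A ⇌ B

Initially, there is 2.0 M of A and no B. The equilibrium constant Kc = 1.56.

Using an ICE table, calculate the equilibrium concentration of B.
[B] = 1.219 M

ICE: [A] = 2.0 − x, [B] = x.
Kc = x/(2.0 − x) = 1.56 ⇒ x = 1.56·2.0/(1 + 1.56) = 3.12/2.56 = 1.219.
[B] = x = 1.219 M.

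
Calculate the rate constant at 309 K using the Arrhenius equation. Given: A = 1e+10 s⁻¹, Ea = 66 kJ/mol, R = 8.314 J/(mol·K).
6.96e-02 s⁻¹

k = A·exp(-Ea/(R·T)) = 1e+10·exp(-66000/(8.314·309)) = 1e+10·exp(-25.6907) = 1e+10·6.9612e-12 = 6.96e-02 s⁻¹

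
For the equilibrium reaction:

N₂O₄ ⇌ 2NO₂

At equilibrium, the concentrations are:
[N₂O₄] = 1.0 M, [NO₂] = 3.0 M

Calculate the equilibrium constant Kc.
K_c = 9.0000

Kc = ([NO₂]^2) / ([N₂O₄])
   = ((3.0)^2) / ((1.0))
   = 9 / 1 = 9.0000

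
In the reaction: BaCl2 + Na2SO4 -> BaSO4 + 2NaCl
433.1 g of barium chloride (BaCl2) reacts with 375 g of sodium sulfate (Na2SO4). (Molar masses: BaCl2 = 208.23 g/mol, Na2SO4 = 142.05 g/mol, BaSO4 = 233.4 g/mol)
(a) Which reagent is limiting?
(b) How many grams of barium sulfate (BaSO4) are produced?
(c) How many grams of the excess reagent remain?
(a) BaCl2, (b) 485.5 g, (c) 79.55 g

Moles of BaCl2 = 433.1 g ÷ 208.23 g/mol = 2.07991 mol
Moles of Na2SO4 = 375 g ÷ 142.05 g/mol = 2.63992 mol
Moles ÷ coefficient: BaCl2: 2.07991/1 = 2.08, Na2SO4: 2.63992/1 = 2.64
(a) BaCl2 has the smaller value, so BaCl2 is the limiting reagent.
(b) Moles of BaSO4 = 2.07991 mol BaCl2 × (1/1) = 2.07991 mol; mass = 2.07991 mol × 233.4 g/mol = 485.5 g
(c) Na2SO4 consumed = 2.07991 × (1/1) = 2.07991 mol; remaining = 2.63992 − 2.07991 = 0.560004 mol; mass = 0.560004 mol × 142.05 g/mol = 79.55 g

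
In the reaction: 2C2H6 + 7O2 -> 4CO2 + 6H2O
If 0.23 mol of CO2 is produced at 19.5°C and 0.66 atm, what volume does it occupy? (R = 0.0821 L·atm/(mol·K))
T = 19.5°C + 273.15 = 292.65 K
V = nRT/P = (0.23 × 0.0821 × 292.65) / 0.66
V = 8.37 L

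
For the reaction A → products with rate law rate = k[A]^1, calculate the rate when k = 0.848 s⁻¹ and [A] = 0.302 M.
0.2561 M/s

rate = k·[A]^1 = 0.848·(0.302)^1 = 0.848·0.302 = 0.2561 M/s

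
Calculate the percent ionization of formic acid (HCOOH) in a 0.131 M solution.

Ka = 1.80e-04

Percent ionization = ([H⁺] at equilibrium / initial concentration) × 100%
Percent ionization = 3.64%

Let x = [H⁺]. Ka = x²/(C - x) ⇒ x² + (1.80e-04)x - (1.80e-04)(0.131) = 0. x = 4.7668e-03. Percent = (4.7668e-03/0.131) × 100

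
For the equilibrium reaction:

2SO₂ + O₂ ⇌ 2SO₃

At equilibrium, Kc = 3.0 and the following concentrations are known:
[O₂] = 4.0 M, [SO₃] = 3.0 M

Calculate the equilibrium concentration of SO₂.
[SO₂] = 0.8660 M

Kc = ([SO₃]^2) / ([SO₂]^2 × [O₂]) = 3.0
[SO₂]^2 = (product terms)/(Kc · other reactant terms) = 9 / (3.0 · 4) = 0.75
[SO₂] = (0.75)^(1/2) = 0.8660 M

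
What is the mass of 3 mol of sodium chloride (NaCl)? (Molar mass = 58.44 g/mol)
Mass = 3 mol × 58.44 g/mol = 175.3 g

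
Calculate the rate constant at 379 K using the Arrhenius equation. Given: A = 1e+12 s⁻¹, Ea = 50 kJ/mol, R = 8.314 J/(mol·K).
1.28e+05 s⁻¹

k = A·exp(-Ea/(R·T)) = 1e+12·exp(-50000/(8.314·379)) = 1e+12·exp(-15.8679) = 1e+12·1.2842e-07 = 1.28e+05 s⁻¹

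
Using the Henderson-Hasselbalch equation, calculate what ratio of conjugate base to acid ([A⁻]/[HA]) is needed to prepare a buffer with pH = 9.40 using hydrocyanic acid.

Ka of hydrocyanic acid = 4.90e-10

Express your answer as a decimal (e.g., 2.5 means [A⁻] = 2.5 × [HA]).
[A⁻]/[HA] = 1.231

pKa = −log(4.90e-10) = 9.3098. pH = pKa + log([A⁻]/[HA]). 9.40 = 9.3098 + log(ratio). log(ratio) = 9.40 − 9.3098 = 0.0902. ratio = 10^(0.0902) = 1.231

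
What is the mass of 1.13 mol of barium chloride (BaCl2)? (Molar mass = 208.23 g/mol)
Mass = 1.13 mol × 208.23 g/mol = 235.3 g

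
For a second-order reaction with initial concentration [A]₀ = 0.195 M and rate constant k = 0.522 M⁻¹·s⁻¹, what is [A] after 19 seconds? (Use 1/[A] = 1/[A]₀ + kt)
0.0665 M

1/[A] = 1/[A]₀ + k·t = 1/0.195 + (0.522)·(19) = 5.1282 + 9.9180 = 15.0462
[A] = 1/15.0462 = 0.0665 M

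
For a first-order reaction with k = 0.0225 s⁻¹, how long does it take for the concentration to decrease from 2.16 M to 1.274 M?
23.46 s

From ln[A] = ln[A]₀ - k·t: t = ln([A]₀/[A])/k = ln(2.16/1.274)/0.0225 = ln(1.6954)/0.0225 = 0.5279/0.0225 = 23.46 s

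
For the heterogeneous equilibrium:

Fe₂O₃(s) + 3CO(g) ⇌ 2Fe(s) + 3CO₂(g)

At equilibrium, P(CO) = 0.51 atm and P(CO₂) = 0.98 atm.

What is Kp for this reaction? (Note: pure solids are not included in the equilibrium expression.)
K_p = 7.095

Solids (Fe₂O₃, Fe) are excluded.
Kp = P(CO₂)³/P(CO)³ = (0.98)³/(0.51)³ = 0.9412/0.1327 = 7.095.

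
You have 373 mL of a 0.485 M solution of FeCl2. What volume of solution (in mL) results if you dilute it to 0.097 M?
Using M₁V₁ = M₂V₂:
0.485 × 373 = 0.097 × V₂
V₂ = (0.485 × 373) / 0.097 = 1865 mL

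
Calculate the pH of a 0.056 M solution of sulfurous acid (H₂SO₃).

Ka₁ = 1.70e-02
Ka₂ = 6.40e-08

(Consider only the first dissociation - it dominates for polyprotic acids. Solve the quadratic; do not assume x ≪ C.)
pH = 1.63

x² + Ka₁·x − Ka₁·C = 0 with Ka₁ = 1.70e-02, C = 0.056.
x = (−Ka₁ + √(Ka₁² + 4·Ka₁·C))/2 = 2.3504e-02 M, so pH = 1.63.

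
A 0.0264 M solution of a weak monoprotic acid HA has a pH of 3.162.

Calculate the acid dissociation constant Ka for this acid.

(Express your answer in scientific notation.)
K_a = 1.84e-05

[H⁺] = 10^(−pH) = 10^(−3.162) = 6.887e-04 M. For HA ⇌ H⁺ + A⁻, Ka = x²/(C − x) = (6.887e-04)²/(0.0264 − 6.887e-04) = 1.84e-05.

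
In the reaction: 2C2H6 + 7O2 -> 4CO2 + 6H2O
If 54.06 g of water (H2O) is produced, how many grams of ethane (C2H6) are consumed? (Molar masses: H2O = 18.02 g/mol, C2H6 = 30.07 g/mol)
Moles of H2O = 54.06 g ÷ 18.02 g/mol = 3 mol
Mole ratio: 2 mol C2H6 / 6 mol H2O
Moles of C2H6 = 3 × (2/6) = 1 mol
Mass of C2H6 = 1 mol × 30.07 g/mol = 30.07 g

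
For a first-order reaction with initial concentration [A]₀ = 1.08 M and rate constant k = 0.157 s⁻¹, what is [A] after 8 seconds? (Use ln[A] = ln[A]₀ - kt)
0.3076 M

ln[A] = ln[A]₀ - k·t = ln(1.08) - (0.157)·(8) = 0.0770 - 1.2560 = -1.1790
[A] = e^(-1.1790) = 0.3076 M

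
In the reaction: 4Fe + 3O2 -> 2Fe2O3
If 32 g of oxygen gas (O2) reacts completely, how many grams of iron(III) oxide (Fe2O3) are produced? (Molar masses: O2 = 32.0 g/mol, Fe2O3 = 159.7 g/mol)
Moles of O2 = 32 g ÷ 32.0 g/mol = 1 mol
Mole ratio: 2 mol Fe2O3 / 3 mol O2
Moles of Fe2O3 = 1 × (2/3) = 0.666667 mol
Mass of Fe2O3 = 0.666667 mol × 159.7 g/mol = 106.5 g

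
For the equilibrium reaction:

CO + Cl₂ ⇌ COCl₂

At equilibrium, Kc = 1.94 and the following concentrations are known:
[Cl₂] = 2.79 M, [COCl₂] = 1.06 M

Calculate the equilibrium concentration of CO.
[CO] = 0.1958 M

Kc = ([COCl₂]) / ([CO] × [Cl₂]) = 1.94
[CO]^1 = (product terms)/(Kc · other reactant terms) = 1.06 / (1.94 · 2.79) = 0.19584
[CO] = 0.1958 M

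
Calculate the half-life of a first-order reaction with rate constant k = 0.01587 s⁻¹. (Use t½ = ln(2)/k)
43.68 s

t½ = ln(2)/k = 0.6931/0.01587 = 43.68 s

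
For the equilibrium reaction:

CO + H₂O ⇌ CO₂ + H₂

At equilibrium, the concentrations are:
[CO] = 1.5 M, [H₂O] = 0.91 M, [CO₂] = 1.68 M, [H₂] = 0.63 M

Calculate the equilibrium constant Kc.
K_c = 0.7754

Kc = ([CO₂] × [H₂]) / ([CO] × [H₂O])
   = ((1.68)·(0.63)) / ((1.5)·(0.91))
   = 1.0584 / 1.365 = 0.7754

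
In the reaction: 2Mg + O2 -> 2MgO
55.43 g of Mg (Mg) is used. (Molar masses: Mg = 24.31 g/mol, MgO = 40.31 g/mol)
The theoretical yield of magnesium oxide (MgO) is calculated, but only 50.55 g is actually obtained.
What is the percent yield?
Moles of Mg = 55.43 g ÷ 24.31 g/mol = 2.28013 mol
Mole ratio: 2 mol MgO / 2 mol Mg
Moles of MgO = 2.28013 × (2/2) = 2.28013 mol
Theoretical yield = 2.28013 mol × 40.31 g/mol = 91.912 g
Actual yield = 50.55 g
Percent yield = (50.55 / 91.912) × 100% = 55.0%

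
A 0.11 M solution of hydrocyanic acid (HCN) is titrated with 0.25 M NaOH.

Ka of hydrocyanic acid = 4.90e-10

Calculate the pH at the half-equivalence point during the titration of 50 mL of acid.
pH = pKa = 9.31

At the half-equivalence point, [HA] = [A⁻], so by Henderson–Hasselbalch pH = pKa + log(1) = pKa.
pKa = −log(4.90e-10) = 9.31.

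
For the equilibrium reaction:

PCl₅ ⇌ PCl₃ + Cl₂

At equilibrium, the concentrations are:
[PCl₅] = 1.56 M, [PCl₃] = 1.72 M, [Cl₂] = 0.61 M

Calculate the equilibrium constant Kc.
K_c = 0.6726

Kc = ([PCl₃] × [Cl₂]) / ([PCl₅])
   = ((1.72)·(0.61)) / ((1.56))
   = 1.0492 / 1.56 = 0.6726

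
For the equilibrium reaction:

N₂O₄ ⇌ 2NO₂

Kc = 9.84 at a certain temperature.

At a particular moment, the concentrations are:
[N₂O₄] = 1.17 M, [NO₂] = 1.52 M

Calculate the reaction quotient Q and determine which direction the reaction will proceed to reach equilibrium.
Q = 1.975, Q < K, reaction proceeds forward (toward products)

Q = ([NO₂]^2) / ([N₂O₄])
  = ((1.52)^2) / ((1.17)) = 2.3104/1.17 = 1.975
Since Q = 1.975 < Kc = 9.84, the reaction proceeds forward (toward products) to reach equilibrium.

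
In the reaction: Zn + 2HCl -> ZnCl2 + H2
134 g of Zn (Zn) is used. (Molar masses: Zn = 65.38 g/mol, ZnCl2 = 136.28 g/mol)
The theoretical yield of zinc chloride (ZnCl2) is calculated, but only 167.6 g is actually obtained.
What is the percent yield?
Moles of Zn = 134 g ÷ 65.38 g/mol = 2.04956 mol
Mole ratio: 1 mol ZnCl2 / 1 mol Zn
Moles of ZnCl2 = 2.04956 × (1/1) = 2.04956 mol
Theoretical yield = 2.04956 mol × 136.28 g/mol = 279.31 g
Actual yield = 167.6 g
Percent yield = (167.6 / 279.31) × 100% = 60.0%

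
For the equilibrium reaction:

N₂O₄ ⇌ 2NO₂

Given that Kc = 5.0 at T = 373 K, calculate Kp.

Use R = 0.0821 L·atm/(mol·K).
K_p = 153.1165

Δn = (moles gaseous products) − (moles gaseous reactants) = 1
T = 373 K; RT = 0.0821 × 373 = 30.6233
Kp = Kc·(RT)^Δn = 5.0 × (30.6233)^1 = 5.0 × 30.6233 = 153.1165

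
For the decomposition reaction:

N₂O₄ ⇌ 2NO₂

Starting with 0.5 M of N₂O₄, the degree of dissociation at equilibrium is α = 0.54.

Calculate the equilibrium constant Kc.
K_c = 1.2678

x = α·[A]₀ = 0.54 × 0.5 = 0.27 M dissociated.
At eq: [N₂O₄] = 0.5 − 0.27 = 0.23 M; [NO₂] = 2x = 0.54 M.
Kc = [NO₂]²/[N₂O₄] = (0.54)²/0.23 = 1.268.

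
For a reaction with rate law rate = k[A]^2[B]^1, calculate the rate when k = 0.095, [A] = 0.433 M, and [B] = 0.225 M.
0.004008 M/s

rate = k·[A]^2·[B]^1 = 0.095·(0.433)^2·(0.225)^1 = 0.095·0.187489·0.225 = 0.004008 M/s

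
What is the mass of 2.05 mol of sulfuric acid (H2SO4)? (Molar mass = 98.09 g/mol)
Mass = 2.05 mol × 98.09 g/mol = 201.1 g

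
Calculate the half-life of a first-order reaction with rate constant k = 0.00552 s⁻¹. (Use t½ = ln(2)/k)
125.57 s

t½ = ln(2)/k = 0.6931/0.00552 = 125.57 s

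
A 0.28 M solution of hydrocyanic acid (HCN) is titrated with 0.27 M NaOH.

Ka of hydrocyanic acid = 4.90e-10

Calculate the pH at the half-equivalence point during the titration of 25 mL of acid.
pH = pKa = 9.31

At the half-equivalence point, [HA] = [A⁻], so by Henderson–Hasselbalch pH = pKa + log(1) = pKa.
pKa = −log(4.90e-10) = 9.31.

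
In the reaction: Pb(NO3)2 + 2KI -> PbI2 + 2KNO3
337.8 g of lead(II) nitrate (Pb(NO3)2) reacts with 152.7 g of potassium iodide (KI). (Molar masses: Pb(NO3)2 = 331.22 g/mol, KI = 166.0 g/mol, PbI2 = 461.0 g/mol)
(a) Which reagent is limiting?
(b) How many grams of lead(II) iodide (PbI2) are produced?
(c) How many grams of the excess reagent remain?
(a) KI, (b) 212 g, (c) 185.5 g

Moles of Pb(NO3)2 = 337.8 g ÷ 331.22 g/mol = 1.01987 mol
Moles of KI = 152.7 g ÷ 166.0 g/mol = 0.91988 mol
Moles ÷ coefficient: Pb(NO3)2: 1.01987/1 = 1.02, KI: 0.91988/2 = 0.4599
(a) KI has the smaller value, so KI is the limiting reagent.
(b) Moles of PbI2 = 0.91988 mol KI × (1/2) = 0.45994 mol; mass = 0.45994 mol × 461.0 g/mol = 212 g
(c) Pb(NO3)2 consumed = 0.91988 × (1/2) = 0.45994 mol; remaining = 1.01987 − 0.45994 = 0.559926 mol; mass = 0.559926 mol × 331.22 g/mol = 185.5 g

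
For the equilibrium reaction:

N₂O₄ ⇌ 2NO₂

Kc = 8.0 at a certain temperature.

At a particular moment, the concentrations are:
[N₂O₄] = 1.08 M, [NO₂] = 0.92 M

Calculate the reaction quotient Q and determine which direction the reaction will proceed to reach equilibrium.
Q = 0.784, Q < K, reaction proceeds forward (toward products)

Q = ([NO₂]^2) / ([N₂O₄])
  = ((0.92)^2) / ((1.08)) = 0.8464/1.08 = 0.7837
Since Q = 0.7837 < Kc = 8.0, the reaction proceeds forward (toward products) to reach equilibrium.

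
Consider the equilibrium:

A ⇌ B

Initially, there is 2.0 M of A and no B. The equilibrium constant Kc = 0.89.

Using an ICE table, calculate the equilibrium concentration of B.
[B] = 0.942 M

ICE: [A] = 2.0 − x, [B] = x.
Kc = x/(2.0 − x) = 0.89 ⇒ x = 0.89·2.0/(1 + 0.89) = 1.78/1.89 = 0.9418.
[B] = x = 0.942 M.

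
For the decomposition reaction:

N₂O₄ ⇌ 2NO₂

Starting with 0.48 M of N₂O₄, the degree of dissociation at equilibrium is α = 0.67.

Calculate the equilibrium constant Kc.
K_c = 2.6118

x = α·[A]₀ = 0.67 × 0.48 = 0.3216 M dissociated.
At eq: [N₂O₄] = 0.48 − 0.3216 = 0.1584 M; [NO₂] = 2x = 0.6432 M.
Kc = [NO₂]²/[N₂O₄] = (0.6432)²/0.1584 = 2.612.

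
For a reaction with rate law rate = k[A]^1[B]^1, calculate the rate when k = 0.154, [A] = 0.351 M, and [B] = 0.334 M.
0.01805 M/s

rate = k·[A]^1·[B]^1 = 0.154·(0.351)^1·(0.334)^1 = 0.154·0.351·0.334 = 0.01805 M/s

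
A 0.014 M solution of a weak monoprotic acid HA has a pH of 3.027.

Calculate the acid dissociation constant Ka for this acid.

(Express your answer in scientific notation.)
K_a = 6.76e-05

[H⁺] = 10^(−pH) = 10^(−3.027) = 9.397e-04 M. For HA ⇌ H⁺ + A⁻, Ka = x²/(C − x) = (9.397e-04)²/(0.014 − 9.397e-04) = 6.76e-05.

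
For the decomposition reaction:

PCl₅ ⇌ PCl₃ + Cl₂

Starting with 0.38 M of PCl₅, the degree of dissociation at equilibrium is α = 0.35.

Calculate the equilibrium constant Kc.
K_c = 0.0716

x = α·[A]₀ = 0.35 × 0.38 = 0.133 M dissociated.
At eq: [PCl₅] = 0.38 − 0.133 = 0.247 M; [PCl₃] = [Cl₂] = x = 0.133 M.
Kc = [PCl₃][Cl₂]/[PCl₅] = (0.133)²/0.247 = 0.07162.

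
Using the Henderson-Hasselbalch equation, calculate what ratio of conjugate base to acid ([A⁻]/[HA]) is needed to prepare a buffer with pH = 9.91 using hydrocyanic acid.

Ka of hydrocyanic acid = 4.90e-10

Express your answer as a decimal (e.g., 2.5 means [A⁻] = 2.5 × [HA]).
[A⁻]/[HA] = 3.983

pKa = −log(4.90e-10) = 9.3098. pH = pKa + log([A⁻]/[HA]). 9.91 = 9.3098 + log(ratio). log(ratio) = 9.91 − 9.3098 = 0.6002. ratio = 10^(0.6002) = 3.983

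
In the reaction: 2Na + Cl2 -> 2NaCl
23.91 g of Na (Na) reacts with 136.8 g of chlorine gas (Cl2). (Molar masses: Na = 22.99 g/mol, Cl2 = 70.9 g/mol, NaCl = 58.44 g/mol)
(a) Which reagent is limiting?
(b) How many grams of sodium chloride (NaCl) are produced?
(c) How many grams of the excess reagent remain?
(a) Na, (b) 60.78 g, (c) 99.93 g

Moles of Na = 23.91 g ÷ 22.99 g/mol = 1.04002 mol
Moles of Cl2 = 136.8 g ÷ 70.9 g/mol = 1.92948 mol
Moles ÷ coefficient: Na: 1.04002/2 = 0.52, Cl2: 1.92948/1 = 1.929
(a) Na has the smaller value, so Na is the limiting reagent.
(b) Moles of NaCl = 1.04002 mol Na × (2/2) = 1.04002 mol; mass = 1.04002 mol × 58.44 g/mol = 60.78 g
(c) Cl2 consumed = 1.04002 × (1/2) = 0.520009 mol; remaining = 1.92948 − 0.520009 = 1.40947 mol; mass = 1.40947 mol × 70.9 g/mol = 99.93 g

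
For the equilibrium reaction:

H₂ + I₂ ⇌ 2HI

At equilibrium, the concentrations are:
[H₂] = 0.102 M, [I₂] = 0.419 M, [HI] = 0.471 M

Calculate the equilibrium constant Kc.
K_c = 5.1907

Kc = ([HI]^2) / ([H₂] × [I₂])
   = ((0.471)^2) / ((0.102)·(0.419))
   = 0.22184 / 0.042738 = 5.1907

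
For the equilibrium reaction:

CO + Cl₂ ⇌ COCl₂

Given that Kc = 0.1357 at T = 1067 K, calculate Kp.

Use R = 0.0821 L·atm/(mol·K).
K_p = 0.0015

Δn = (moles gaseous products) − (moles gaseous reactants) = -1
T = 1067 K; RT = 0.0821 × 1067 = 87.6007
Kp = Kc·(RT)^Δn = 0.1357 × (87.6007)^-1 = 0.1357 × 0.0114154 = 0.0015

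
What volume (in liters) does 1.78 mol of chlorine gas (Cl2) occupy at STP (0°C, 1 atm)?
At STP, 1 mol of gas occupies 22.4 L
Volume = 1.78 mol × 22.4 L/mol = 39.87 L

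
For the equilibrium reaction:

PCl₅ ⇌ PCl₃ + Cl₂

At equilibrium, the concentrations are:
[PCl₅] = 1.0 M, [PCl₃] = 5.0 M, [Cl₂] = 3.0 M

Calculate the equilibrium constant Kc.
K_c = 15.0000

Kc = ([PCl₃] × [Cl₂]) / ([PCl₅])
   = ((5.0)·(3.0)) / ((1.0))
   = 15 / 1 = 15.0000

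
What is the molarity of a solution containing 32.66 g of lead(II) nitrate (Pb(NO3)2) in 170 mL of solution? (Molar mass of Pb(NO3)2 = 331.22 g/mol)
Moles of Pb(NO3)2 = 32.66 g ÷ 331.22 g/mol = 0.0986052 mol
Volume = 170 mL = 0.17 L
Molarity = 0.0986052 mol ÷ 0.17 L = 0.58 M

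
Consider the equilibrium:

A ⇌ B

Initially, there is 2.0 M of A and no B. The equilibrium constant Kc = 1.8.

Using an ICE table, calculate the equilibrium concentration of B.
[B] = 1.286 M

ICE: [A] = 2.0 − x, [B] = x.
Kc = x/(2.0 − x) = 1.8 ⇒ x = 1.8·2.0/(1 + 1.8) = 3.6/2.8 = 1.286.
[B] = x = 1.286 M.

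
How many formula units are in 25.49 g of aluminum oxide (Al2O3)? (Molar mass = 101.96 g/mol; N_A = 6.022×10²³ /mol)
Moles = 25.49 g ÷ 101.96 g/mol = 0.25 mol
Formula units = 0.25 mol × 6.022×10²³ /mol = 1.506e+23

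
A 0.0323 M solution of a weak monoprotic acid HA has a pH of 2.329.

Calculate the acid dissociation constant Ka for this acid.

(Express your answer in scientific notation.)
K_a = 7.96e-04

[H⁺] = 10^(−pH) = 10^(−2.329) = 4.688e-03 M. For HA ⇌ H⁺ + A⁻, Ka = x²/(C − x) = (4.688e-03)²/(0.0323 − 4.688e-03) = 7.96e-04.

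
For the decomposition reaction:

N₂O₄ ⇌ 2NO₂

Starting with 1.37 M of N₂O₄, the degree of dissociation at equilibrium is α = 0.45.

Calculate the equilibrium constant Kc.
K_c = 2.0176

x = α·[A]₀ = 0.45 × 1.37 = 0.6165 M dissociated.
At eq: [N₂O₄] = 1.37 − 0.6165 = 0.7535 M; [NO₂] = 2x = 1.233 M.
Kc = [NO₂]²/[N₂O₄] = (1.233)²/0.7535 = 2.018.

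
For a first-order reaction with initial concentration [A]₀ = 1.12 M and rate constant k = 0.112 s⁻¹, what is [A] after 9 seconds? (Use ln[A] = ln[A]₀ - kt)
0.4087 M

ln[A] = ln[A]₀ - k·t = ln(1.12) - (0.112)·(9) = 0.1133 - 1.0080 = -0.8947
[A] = e^(-0.8947) = 0.4087 M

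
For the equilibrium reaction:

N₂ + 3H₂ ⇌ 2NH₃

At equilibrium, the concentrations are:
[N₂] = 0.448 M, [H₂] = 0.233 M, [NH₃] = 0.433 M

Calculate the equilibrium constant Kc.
K_c = 33.0849

Kc = ([NH₃]^2) / ([N₂] × [H₂]^3)
   = ((0.433)^2) / ((0.448)·(0.233)^3)
   = 0.18749 / 0.0056669 = 33.0849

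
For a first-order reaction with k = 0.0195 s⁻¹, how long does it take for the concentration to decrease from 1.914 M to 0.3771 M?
83.30 s

From ln[A] = ln[A]₀ - k·t: t = ln([A]₀/[A])/k = ln(1.914/0.3771)/0.0195 = ln(5.0756)/0.0195 = 1.6244/0.0195 = 83.30 s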